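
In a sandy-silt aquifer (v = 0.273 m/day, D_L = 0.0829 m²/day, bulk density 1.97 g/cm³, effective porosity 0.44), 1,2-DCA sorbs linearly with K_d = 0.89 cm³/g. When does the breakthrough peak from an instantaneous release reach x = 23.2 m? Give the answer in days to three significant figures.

Retardation factor R = 1 + ρ_b·K_d/n = 1 + 1.97 × 0.89/0.44 = 4.985.
Sorption retards both mechanisms: v_R = v/R = 0.05476 m/day, D_R = D/R = 0.01663 m²/day.
Peak time from v_R²t² + 2D_R t − x² = 0: t = (√(D_R² + v_R²x²) − D_R)/v_R².
√(D_R² + v_R²x²) = √(0.01663² + 0.05476² × 23.2²) = 1.271; v_R² = 0.002999.
t = (1.271 − 0.01663)/0.002999 = 418 days.

418 days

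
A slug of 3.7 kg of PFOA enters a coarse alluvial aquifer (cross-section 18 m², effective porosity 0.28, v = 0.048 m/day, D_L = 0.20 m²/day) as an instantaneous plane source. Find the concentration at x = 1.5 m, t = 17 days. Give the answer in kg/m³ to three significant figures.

For an instantaneous plane source, C(x,t) = M/(n_e·A·√(4πDt)) · exp(−(x−vt)²/(4Dt)), with n_e·A the pore (flow) area.
Plume center vt = 0.048 × 17 = 0.816 m, so the well at 1.5 m is 0.684 m downgradient of the peak.
√(4πDt) = 6.536 m, giving peak height M/(n_e·A·√(4πDt)) = 3.7/(0.28 × 18 × 6.536) = 0.1123 kg/m³.
(x−vt)²/(4Dt) = (0.684)²/(4 × 0.20 × 17) = 0.03440; exp(−0.03440) = 0.9662.
C = 0.1123 × 0.9662 = 0.109 kg/m³.

0.109 kg/m³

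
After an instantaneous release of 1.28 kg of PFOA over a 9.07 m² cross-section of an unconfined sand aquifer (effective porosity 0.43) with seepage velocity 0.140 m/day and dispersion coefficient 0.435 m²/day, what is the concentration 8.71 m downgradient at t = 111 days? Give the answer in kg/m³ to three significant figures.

0.0105 kg/m³

For an instantaneous plane source, C(x,t) = M/(n_e·A·√(4πDt)) · exp(−(x−vt)²/(4Dt)), with n_e·A the pore (flow) area.
Plume center vt = 0.140 × 111 = 15.54 m, so the well at 8.71 m is 6.83 m upgradient of the peak.
√(4πDt) = 24.63 m, giving peak height M/(n_e·A·√(4πDt)) = 1.28/(0.43 × 9.07 × 24.63) = 0.01333 kg/m³.
(x−vt)²/(4Dt) = (-6.83)²/(4 × 0.435 × 111) = 0.2415; exp(−0.2415) = 0.7854.
C = 0.01333 × 0.7854 = 0.0105 kg/m³.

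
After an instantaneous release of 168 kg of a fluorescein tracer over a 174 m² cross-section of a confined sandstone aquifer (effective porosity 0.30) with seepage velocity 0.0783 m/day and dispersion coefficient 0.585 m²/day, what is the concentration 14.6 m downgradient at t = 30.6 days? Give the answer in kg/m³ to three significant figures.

For an instantaneous plane source, C(x,t) = M/(n_e·A·√(4πDt)) · exp(−(x−vt)²/(4Dt)), with n_e·A the pore (flow) area.
Plume center vt = 0.0783 × 30.6 = 2.39598 m, so the well at 14.6 m is 12.20402 m downgradient of the peak.
√(4πDt) = 15.00 m, giving peak height M/(n_e·A·√(4πDt)) = 168/(0.30 × 174 × 15.00) = 0.2146 kg/m³.
(x−vt)²/(4Dt) = (12.20402)²/(4 × 0.585 × 30.6) = 2.080; exp(−2.080) = 0.1249.
C = 0.2146 × 0.1249 = 0.0268 kg/m³.

0.0268 kg/m³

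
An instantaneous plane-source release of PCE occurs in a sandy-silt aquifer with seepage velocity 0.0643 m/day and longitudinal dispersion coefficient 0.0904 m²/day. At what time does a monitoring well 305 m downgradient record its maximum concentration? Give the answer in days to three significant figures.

For the 1D instantaneous-source solution, setting ∂C/∂t = 0 at fixed x gives v²t² + 2Dt − x² = 0, so t = (√(D² + v²x²) − D)/v².
√(D² + v²x²) = √(0.0904² + 0.0643² × 305²) = 19.61; v² = 0.00413449.
t = (19.61 − 0.0904)/0.00413449 = 4720 days (vs. the pure-advection estimate x/v = 4740 d).

4720 days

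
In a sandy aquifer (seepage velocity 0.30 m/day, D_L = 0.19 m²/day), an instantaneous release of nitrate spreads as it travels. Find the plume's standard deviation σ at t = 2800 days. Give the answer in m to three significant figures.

Dispersive spreading gives a Gaussian with σ² = 2Dt; advection only shifts the center.
σ = √(2 × 0.19 × 2800) = 32.6 m.

32.6 m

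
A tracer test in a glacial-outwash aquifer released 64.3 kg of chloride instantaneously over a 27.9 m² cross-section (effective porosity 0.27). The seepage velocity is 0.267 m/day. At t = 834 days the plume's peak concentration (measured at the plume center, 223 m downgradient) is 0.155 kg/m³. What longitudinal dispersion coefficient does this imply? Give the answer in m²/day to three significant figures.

0.289 m²/day

At the plume center C_max = M/(n_e·A·√(4πDt)), so D = M²/(4πt·(n_e·A·C_max)²).
n_e·A·C_max = 0.27 × 27.9 × 0.155 = 1.168 kg/m.
D = 64.3²/(4π × 834 × 1.168²) = 0.289 m²/day.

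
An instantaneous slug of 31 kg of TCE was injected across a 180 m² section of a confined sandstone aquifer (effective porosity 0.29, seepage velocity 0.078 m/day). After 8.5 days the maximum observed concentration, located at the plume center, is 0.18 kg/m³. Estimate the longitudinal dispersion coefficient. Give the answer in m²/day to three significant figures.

At the plume center C_max = M/(n_e·A·√(4πDt)), so D = M²/(4πt·(n_e·A·C_max)²).
n_e·A·C_max = 0.29 × 180 × 0.18 = 9.396 kg/m.
D = 31²/(4π × 8.5 × 9.396²) = 0.102 m²/day.

0.102 m²/day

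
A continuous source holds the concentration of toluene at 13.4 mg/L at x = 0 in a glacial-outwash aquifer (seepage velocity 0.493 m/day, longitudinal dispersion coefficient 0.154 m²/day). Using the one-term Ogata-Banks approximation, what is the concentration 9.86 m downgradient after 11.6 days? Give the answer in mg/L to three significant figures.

For a continuous step input, C/C₀ ≈ ½·erfc((x−vt)/(2√(Dt))).
vt = 0.493 × 11.6 = 5.7188 m and 2√(Dt) = 2√(0.154 × 11.6) = 2.673 m.
Argument (x−vt)/(2√(Dt)) = (9.86 − 5.7188)/2.673 = 1.549; ½·erfc(1.549) = 0.01424.
C = 13.4 × 0.01424 = 0.191 mg/L.

0.191 mg/L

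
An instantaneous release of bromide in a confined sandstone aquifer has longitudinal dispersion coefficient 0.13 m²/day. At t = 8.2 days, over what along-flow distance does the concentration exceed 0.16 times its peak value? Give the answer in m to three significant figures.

5.59 m

The plume is Gaussian with σ = √(2Dt) = √(2 × 0.13 × 8.2) = 1.460 m.
C/C_peak = exp(−Δx²/(2σ²)) = 0.16 ⇒ Δx = σ·√(−2 ln 0.16) = 1.460 × 1.914 = 2.794 m.
Width = 2Δx = 5.59 m.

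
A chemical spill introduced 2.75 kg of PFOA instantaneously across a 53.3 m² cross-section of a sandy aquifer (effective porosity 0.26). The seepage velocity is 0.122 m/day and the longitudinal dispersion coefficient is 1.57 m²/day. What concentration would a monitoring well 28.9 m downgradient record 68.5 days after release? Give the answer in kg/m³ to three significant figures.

0.00202 kg/m³

For an instantaneous plane source, C(x,t) = M/(n_e·A·√(4πDt)) · exp(−(x−vt)²/(4Dt)), with n_e·A the pore (flow) area.
Plume center vt = 0.122 × 68.5 = 8.357 m, so the well at 28.9 m is 20.543 m downgradient of the peak.
√(4πDt) = 36.76 m, giving peak height M/(n_e·A·√(4πDt)) = 2.75/(0.26 × 53.3 × 36.76) = 0.005398 kg/m³.
(x−vt)²/(4Dt) = (20.543)²/(4 × 1.57 × 68.5) = 0.9810; exp(−0.9810) = 0.3749.
C = 0.005398 × 0.3749 = 0.00202 kg/m³.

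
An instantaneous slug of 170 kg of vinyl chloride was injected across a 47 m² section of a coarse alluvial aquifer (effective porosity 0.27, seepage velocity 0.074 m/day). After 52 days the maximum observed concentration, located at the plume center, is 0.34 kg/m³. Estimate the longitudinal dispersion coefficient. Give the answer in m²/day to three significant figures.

2.38 m²/day

At the plume center C_max = M/(n_e·A·√(4πDt)), so D = M²/(4πt·(n_e·A·C_max)²).
n_e·A·C_max = 0.27 × 47 × 0.34 = 4.315 kg/m.
D = 170²/(4π × 52 × 4.315²) = 2.38 m²/day.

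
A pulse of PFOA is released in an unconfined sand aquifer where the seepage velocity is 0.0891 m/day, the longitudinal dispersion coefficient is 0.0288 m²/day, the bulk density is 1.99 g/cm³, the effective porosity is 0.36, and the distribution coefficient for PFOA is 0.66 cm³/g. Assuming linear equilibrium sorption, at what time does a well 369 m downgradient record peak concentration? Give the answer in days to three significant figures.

Retardation factor R = 1 + ρ_b·K_d/n = 1 + 1.99 × 0.66/0.36 = 4.648.
Sorption retards both mechanisms: v_R = v/R = 0.01917 m/day, D_R = D/R = 0.006196 m²/day.
Peak time from v_R²t² + 2D_R t − x² = 0: t = (√(D_R² + v_R²x²) − D_R)/v_R².
√(D_R² + v_R²x²) = √(0.006196² + 0.01917² × 369²) = 7.074; v_R² = 0.0003675.
t = (7.074 − 0.006196)/0.0003675 = 19200 days.

19200 days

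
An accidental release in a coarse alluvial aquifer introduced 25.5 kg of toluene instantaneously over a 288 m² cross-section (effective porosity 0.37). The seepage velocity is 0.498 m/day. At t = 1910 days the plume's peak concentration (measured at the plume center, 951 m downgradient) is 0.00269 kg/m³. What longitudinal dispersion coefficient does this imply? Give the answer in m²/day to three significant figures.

At the plume center C_max = M/(n_e·A·√(4πDt)), so D = M²/(4πt·(n_e·A·C_max)²).
n_e·A·C_max = 0.37 × 288 × 0.00269 = 0.2866 kg/m.
D = 25.5²/(4π × 1910 × 0.2866²) = 0.330 m²/day.

0.330 m²/day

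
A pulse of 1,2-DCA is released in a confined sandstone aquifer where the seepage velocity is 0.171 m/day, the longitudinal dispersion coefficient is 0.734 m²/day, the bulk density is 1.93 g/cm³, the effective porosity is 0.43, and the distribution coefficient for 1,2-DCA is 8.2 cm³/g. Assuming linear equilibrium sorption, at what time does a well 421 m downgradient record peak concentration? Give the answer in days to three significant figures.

Retardation factor R = 1 + ρ_b·K_d/n = 1 + 1.93 × 8.2/0.43 = 37.80.
Sorption retards both mechanisms: v_R = v/R = 0.004524 m/day, D_R = D/R = 0.01942 m²/day.
Peak time from v_R²t² + 2D_R t − x² = 0: t = (√(D_R² + v_R²x²) − D_R)/v_R².
√(D_R² + v_R²x²) = √(0.01942² + 0.004524² × 421²) = 1.905; v_R² = 2.047e-05.
t = (1.905 − 0.01942)/2.047e-05 = 92100 days.

92100 days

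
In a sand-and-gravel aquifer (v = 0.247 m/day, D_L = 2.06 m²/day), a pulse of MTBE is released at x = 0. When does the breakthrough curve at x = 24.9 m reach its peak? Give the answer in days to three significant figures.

72.5 days

For the 1D instantaneous-source solution, setting ∂C/∂t = 0 at fixed x gives v²t² + 2Dt − x² = 0, so t = (√(D² + v²x²) − D)/v².
√(D² + v²x²) = √(2.06² + 0.247² × 24.9²) = 6.486; v² = 0.061009.
t = (6.486 − 2.06)/0.061009 = 72.5 days (vs. the pure-advection estimate x/v = 101 d).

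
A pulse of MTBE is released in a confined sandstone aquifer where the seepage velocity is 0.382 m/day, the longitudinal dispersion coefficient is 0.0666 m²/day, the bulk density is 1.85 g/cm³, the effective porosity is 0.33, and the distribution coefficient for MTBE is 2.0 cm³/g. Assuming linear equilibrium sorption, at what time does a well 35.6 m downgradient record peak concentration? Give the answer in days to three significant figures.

1130 days

Retardation factor R = 1 + ρ_b·K_d/n = 1 + 1.85 × 2.0/0.33 = 12.21.
Sorption retards both mechanisms: v_R = v/R = 0.03129 m/day, D_R = D/R = 0.005455 m²/day.
Peak time from v_R²t² + 2D_R t − x² = 0: t = (√(D_R² + v_R²x²) − D_R)/v_R².
√(D_R² + v_R²x²) = √(0.005455² + 0.03129² × 35.6²) = 1.114; v_R² = 0.0009791.
t = (1.114 − 0.005455)/0.0009791 = 1130 days.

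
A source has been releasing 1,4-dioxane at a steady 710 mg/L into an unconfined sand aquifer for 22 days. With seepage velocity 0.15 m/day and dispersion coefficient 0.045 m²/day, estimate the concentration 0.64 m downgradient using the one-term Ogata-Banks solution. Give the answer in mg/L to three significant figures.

For a continuous step input, C/C₀ ≈ ½·erfc((x−vt)/(2√(Dt))).
vt = 0.15 × 22 = 3.3 m and 2√(Dt) = 2√(0.045 × 22) = 1.990 m.
Argument (x−vt)/(2√(Dt)) = (0.64 − 3.3)/1.990 = -1.337; ½·erfc(-1.337) = 0.9707.
C = 710 × 0.9707 = 689 mg/L.

689 mg/L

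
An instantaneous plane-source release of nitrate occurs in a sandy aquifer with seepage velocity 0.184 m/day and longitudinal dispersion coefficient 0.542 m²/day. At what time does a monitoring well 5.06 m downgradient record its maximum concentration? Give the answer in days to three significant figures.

For the 1D instantaneous-source solution, setting ∂C/∂t = 0 at fixed x gives v²t² + 2Dt − x² = 0, so t = (√(D² + v²x²) − D)/v².
√(D² + v²x²) = √(0.542² + 0.184² × 5.06²) = 1.077; v² = 0.033856.
t = (1.077 − 0.542)/0.033856 = 15.8 days (vs. the pure-advection estimate x/v = 27.5 d).

15.8 days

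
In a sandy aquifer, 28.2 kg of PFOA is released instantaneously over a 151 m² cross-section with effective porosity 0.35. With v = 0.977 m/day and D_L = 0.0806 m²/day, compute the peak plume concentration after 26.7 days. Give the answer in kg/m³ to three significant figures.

0.103 kg/m³

The peak of an instantaneous 1D plume sits at x = vt; there the Gaussian factor is 1 and C_max = M/(n_e·A·√(4πDt)), where n_e·A is the pore area the mass is dissolved in.
√(4πDt) = √(4π × 0.0806 × 26.7) = 5.200 m, so C_max = 28.2/(0.35 × 151 × 5.200) = 0.103 kg/m³.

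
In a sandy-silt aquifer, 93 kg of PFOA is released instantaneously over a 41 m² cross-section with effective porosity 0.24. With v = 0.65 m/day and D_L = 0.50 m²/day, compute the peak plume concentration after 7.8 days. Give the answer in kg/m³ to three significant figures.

The peak of an instantaneous 1D plume sits at x = vt; there the Gaussian factor is 1 and C_max = M/(n_e·A·√(4πDt)), where n_e·A is the pore area the mass is dissolved in.
√(4πDt) = √(4π × 0.50 × 7.8) = 7.001 m, so C_max = 93/(0.24 × 41 × 7.001) = 1.35 kg/m³.

1.35 kg/m³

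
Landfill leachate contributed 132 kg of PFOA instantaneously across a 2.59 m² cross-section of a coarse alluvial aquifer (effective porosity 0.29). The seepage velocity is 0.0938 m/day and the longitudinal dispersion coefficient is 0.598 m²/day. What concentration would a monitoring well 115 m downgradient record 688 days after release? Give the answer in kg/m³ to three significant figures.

0.520 kg/m³

For an instantaneous plane source, C(x,t) = M/(n_e·A·√(4πDt)) · exp(−(x−vt)²/(4Dt)), with n_e·A the pore (flow) area.
Plume center vt = 0.0938 × 688 = 64.5344 m, so the well at 115 m is 50.4656 m downgradient of the peak.
√(4πDt) = 71.90 m, giving peak height M/(n_e·A·√(4πDt)) = 132/(0.29 × 2.59 × 71.90) = 2.444 kg/m³.
(x−vt)²/(4Dt) = (50.4656)²/(4 × 0.598 × 688) = 1.548; exp(−1.548) = 0.2127.
C = 2.444 × 0.2127 = 0.520 kg/m³.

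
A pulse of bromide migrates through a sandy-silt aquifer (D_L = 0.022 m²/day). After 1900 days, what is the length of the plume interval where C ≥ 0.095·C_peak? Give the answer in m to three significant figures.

The plume is Gaussian with σ = √(2Dt) = √(2 × 0.022 × 1900) = 9.143 m.
C/C_peak = exp(−Δx²/(2σ²)) = 0.095 ⇒ Δx = σ·√(−2 ln 0.095) = 9.143 × 2.170 = 19.84 m.
Width = 2Δx = 39.7 m.

39.7 m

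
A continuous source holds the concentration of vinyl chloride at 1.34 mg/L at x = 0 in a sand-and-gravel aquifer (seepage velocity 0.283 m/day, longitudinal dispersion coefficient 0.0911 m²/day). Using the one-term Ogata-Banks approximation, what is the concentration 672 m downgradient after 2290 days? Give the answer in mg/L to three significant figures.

0.162 mg/L

For a continuous step input, C/C₀ ≈ ½·erfc((x−vt)/(2√(Dt))).
vt = 0.283 × 2290 = 648.07 m and 2√(Dt) = 2√(0.0911 × 2290) = 28.89 m.
Argument (x−vt)/(2√(Dt)) = (672 − 648.07)/28.89 = 0.8283; ½·erfc(0.8283) = 0.1207.
C = 1.34 × 0.1207 = 0.162 mg/L.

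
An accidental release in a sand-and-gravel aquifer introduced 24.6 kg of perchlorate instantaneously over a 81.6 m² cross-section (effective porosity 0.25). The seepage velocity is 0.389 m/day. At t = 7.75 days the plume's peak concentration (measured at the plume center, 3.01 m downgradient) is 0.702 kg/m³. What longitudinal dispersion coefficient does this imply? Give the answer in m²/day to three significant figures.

0.0303 m²/day

At the plume center C_max = M/(n_e·A·√(4πDt)), so D = M²/(4πt·(n_e·A·C_max)²).
n_e·A·C_max = 0.25 × 81.6 × 0.702 = 14.32 kg/m.
D = 24.6²/(4π × 7.75 × 14.32²) = 0.0303 m²/day.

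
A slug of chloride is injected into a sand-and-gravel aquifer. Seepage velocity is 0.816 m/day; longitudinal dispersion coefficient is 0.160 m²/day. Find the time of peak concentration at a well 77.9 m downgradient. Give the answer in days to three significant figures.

For the 1D instantaneous-source solution, setting ∂C/∂t = 0 at fixed x gives v²t² + 2Dt − x² = 0, so t = (√(D² + v²x²) − D)/v².
√(D² + v²x²) = √(0.160² + 0.816² × 77.9²) = 63.57; v² = 0.665856.
t = (63.57 − 0.160)/0.665856 = 95.2 days (vs. the pure-advection estimate x/v = 95.5 d).

95.2 days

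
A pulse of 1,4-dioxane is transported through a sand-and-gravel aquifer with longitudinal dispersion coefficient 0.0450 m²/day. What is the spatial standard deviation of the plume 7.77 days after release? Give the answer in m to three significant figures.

0.836 m

Dispersive spreading gives a Gaussian with σ² = 2Dt; advection only shifts the center.
σ = √(2 × 0.0450 × 7.77) = 0.836 m.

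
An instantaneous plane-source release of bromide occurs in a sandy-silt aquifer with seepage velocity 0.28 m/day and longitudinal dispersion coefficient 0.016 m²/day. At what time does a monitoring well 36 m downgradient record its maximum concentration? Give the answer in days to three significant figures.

128 days

For the 1D instantaneous-source solution, setting ∂C/∂t = 0 at fixed x gives v²t² + 2Dt − x² = 0, so t = (√(D² + v²x²) − D)/v².
√(D² + v²x²) = √(0.016² + 0.28² × 36²) = 10.08; v² = 0.0784.
t = (10.08 − 0.016)/0.0784 = 128 days (vs. the pure-advection estimate x/v = 129 d).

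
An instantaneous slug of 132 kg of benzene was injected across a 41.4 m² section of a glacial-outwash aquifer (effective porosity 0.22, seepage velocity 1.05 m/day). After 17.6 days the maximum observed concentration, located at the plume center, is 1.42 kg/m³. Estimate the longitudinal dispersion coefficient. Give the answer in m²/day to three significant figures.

At the plume center C_max = M/(n_e·A·√(4πDt)), so D = M²/(4πt·(n_e·A·C_max)²).
n_e·A·C_max = 0.22 × 41.4 × 1.42 = 12.93 kg/m.
D = 132²/(4π × 17.6 × 12.93²) = 0.471 m²/day.

0.471 m²/day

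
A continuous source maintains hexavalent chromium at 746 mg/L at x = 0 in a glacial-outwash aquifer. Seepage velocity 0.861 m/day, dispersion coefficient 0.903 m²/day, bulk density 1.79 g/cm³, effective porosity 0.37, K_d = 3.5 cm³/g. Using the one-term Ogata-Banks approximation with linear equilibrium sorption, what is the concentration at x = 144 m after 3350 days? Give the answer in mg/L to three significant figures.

Retardation factor R = 1 + ρ_b·K_d/n = 1 + 1.79 × 3.5/0.37 = 17.93.
Sorption retards both mechanisms: v_R = v/R = 0.04802 m/day, D_R = D/R = 0.05036 m²/day.
v_R·t = 0.04802 × 3350 = 160.867 m; 2√(D_R t) = 25.98 m; argument = (144 − 160.867)/25.98 = -0.6492.
C = C₀ × ½·erfc(-0.6492) = 746 × 0.8207 = 612 mg/L.

612 mg/L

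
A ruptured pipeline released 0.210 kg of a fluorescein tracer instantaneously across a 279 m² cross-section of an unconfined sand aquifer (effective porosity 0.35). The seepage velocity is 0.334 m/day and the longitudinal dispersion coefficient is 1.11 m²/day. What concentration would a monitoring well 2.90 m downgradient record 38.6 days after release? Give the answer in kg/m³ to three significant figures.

For an instantaneous plane source, C(x,t) = M/(n_e·A·√(4πDt)) · exp(−(x−vt)²/(4Dt)), with n_e·A the pore (flow) area.
Plume center vt = 0.334 × 38.6 = 12.8924 m, so the well at 2.90 m is 9.9924 m upgradient of the peak.
√(4πDt) = 23.20 m, giving peak height M/(n_e·A·√(4πDt)) = 0.210/(0.35 × 279 × 23.20) = 9.270e-05 kg/m³.
(x−vt)²/(4Dt) = (-9.9924)²/(4 × 1.11 × 38.6) = 0.5826; exp(−0.5826) = 0.5584.
C = 9.270e-05 × 0.5584 = 5.18e-05 kg/m³.

5.18e-05 kg/m³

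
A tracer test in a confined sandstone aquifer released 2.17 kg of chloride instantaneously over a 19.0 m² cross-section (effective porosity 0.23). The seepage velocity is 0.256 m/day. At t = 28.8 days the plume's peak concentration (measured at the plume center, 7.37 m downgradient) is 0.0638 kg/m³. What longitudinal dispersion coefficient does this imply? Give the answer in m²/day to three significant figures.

At the plume center C_max = M/(n_e·A·√(4πDt)), so D = M²/(4πt·(n_e·A·C_max)²).
n_e·A·C_max = 0.23 × 19.0 × 0.0638 = 0.2788 kg/m.
D = 2.17²/(4π × 28.8 × 0.2788²) = 0.167 m²/day.

0.167 m²/day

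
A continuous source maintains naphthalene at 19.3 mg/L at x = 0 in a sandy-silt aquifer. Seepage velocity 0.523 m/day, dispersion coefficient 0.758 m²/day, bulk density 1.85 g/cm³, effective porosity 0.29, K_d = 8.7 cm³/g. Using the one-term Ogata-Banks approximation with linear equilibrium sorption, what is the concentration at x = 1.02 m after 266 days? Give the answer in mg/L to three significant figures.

13.6 mg/L

Retardation factor R = 1 + ρ_b·K_d/n = 1 + 1.85 × 8.7/0.29 = 56.50.
Sorption retards both mechanisms: v_R = v/R = 0.009257 m/day, D_R = D/R = 0.01342 m²/day.
v_R·t = 0.009257 × 266 = 2.462362 m; 2√(D_R t) = 3.779 m; argument = (1.02 − 2.462362)/3.779 = -0.3817.
C = C₀ × ½·erfc(-0.3817) = 19.3 × 0.7053 = 13.6 mg/L.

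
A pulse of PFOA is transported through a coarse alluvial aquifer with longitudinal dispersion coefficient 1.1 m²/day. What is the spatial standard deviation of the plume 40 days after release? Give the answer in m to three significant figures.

9.38 m

Dispersive spreading gives a Gaussian with σ² = 2Dt; advection only shifts the center.
σ = √(2 × 1.1 × 40) = 9.38 m.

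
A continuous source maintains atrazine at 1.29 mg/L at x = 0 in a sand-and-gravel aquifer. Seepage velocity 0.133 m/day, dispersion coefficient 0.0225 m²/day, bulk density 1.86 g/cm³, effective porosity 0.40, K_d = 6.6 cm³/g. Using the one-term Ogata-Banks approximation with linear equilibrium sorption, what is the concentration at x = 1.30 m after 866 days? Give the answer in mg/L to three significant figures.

Retardation factor R = 1 + ρ_b·K_d/n = 1 + 1.86 × 6.6/0.40 = 31.69.
Sorption retards both mechanisms: v_R = v/R = 0.004197 m/day, D_R = D/R = 0.0007100 m²/day.
v_R·t = 0.004197 × 866 = 3.634602 m; 2√(D_R t) = 1.568 m; argument = (1.30 − 3.634602)/1.568 = -1.489.
C = C₀ × ½·erfc(-1.489) = 1.29 × 0.9824 = 1.27 mg/L.

1.27 mg/L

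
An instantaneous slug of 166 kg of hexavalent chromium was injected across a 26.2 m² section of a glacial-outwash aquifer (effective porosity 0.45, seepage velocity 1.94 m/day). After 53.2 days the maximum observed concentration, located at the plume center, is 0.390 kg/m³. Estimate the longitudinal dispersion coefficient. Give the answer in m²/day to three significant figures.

At the plume center C_max = M/(n_e·A·√(4πDt)), so D = M²/(4πt·(n_e·A·C_max)²).
n_e·A·C_max = 0.45 × 26.2 × 0.390 = 4.598 kg/m.
D = 166²/(4π × 53.2 × 4.598²) = 1.95 m²/day.

1.95 m²/day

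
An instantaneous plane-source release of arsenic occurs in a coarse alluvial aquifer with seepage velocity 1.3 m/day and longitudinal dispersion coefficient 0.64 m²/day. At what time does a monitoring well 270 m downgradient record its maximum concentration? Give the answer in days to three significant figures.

For the 1D instantaneous-source solution, setting ∂C/∂t = 0 at fixed x gives v²t² + 2Dt − x² = 0, so t = (√(D² + v²x²) − D)/v².
√(D² + v²x²) = √(0.64² + 1.3² × 270²) = 351.0; v² = 1.69.
t = (351.0 − 0.64)/1.69 = 207 days (vs. the pure-advection estimate x/v = 208 d).

207 days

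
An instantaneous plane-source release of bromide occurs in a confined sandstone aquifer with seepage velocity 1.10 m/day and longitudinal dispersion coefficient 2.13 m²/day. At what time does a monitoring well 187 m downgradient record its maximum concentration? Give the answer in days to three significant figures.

168 days

For the 1D instantaneous-source solution, setting ∂C/∂t = 0 at fixed x gives v²t² + 2Dt − x² = 0, so t = (√(D² + v²x²) − D)/v².
√(D² + v²x²) = √(2.13² + 1.10² × 187²) = 205.7; v² = 1.21.
t = (205.7 − 2.13)/1.21 = 168 days (vs. the pure-advection estimate x/v = 170 d).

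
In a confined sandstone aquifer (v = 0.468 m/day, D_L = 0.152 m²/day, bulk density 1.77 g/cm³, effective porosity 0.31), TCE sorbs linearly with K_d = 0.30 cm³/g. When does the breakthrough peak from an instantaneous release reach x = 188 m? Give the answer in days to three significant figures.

1090 days

Retardation factor R = 1 + ρ_b·K_d/n = 1 + 1.77 × 0.30/0.31 = 2.713.
Sorption retards both mechanisms: v_R = v/R = 0.1725 m/day, D_R = D/R = 0.05603 m²/day.
Peak time from v_R²t² + 2D_R t − x² = 0: t = (√(D_R² + v_R²x²) − D_R)/v_R².
√(D_R² + v_R²x²) = √(0.05603² + 0.1725² × 188²) = 32.43; v_R² = 0.02976.
t = (32.43 − 0.05603)/0.02976 = 1090 days.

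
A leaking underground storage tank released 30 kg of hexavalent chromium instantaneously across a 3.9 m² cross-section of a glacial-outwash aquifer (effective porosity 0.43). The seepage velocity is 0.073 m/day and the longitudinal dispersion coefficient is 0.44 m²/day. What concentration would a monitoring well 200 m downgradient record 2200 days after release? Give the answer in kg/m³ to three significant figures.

For an instantaneous plane source, C(x,t) = M/(n_e·A·√(4πDt)) · exp(−(x−vt)²/(4Dt)), with n_e·A the pore (flow) area.
Plume center vt = 0.073 × 2200 = 160.6 m, so the well at 200 m is 39.4 m downgradient of the peak.
√(4πDt) = 110.3 m, giving peak height M/(n_e·A·√(4πDt)) = 30/(0.43 × 3.9 × 110.3) = 0.1622 kg/m³.
(x−vt)²/(4Dt) = (39.4)²/(4 × 0.44 × 2200) = 0.4009; exp(−0.4009) = 0.6697.
C = 0.1622 × 0.6697 = 0.109 kg/m³.

0.109 kg/m³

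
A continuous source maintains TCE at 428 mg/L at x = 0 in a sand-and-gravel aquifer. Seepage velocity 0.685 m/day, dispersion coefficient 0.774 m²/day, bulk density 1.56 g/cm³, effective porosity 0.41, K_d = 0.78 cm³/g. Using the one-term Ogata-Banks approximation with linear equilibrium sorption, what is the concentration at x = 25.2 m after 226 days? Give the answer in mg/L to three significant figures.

398 mg/L

Retardation factor R = 1 + ρ_b·K_d/n = 1 + 1.56 × 0.78/0.41 = 3.968.
Sorption retards both mechanisms: v_R = v/R = 0.1726 m/day, D_R = D/R = 0.1951 m²/day.
v_R·t = 0.1726 × 226 = 39.0076 m; 2√(D_R t) = 13.28 m; argument = (25.2 − 39.0076)/13.28 = -1.040.
C = C₀ × ½·erfc(-1.040) = 428 × 0.9293 = 398 mg/L.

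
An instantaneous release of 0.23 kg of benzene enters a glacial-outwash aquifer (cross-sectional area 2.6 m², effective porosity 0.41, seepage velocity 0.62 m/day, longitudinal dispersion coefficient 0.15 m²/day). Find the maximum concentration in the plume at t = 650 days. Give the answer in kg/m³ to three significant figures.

The peak of an instantaneous 1D plume sits at x = vt; there the Gaussian factor is 1 and C_max = M/(n_e·A·√(4πDt)), where n_e·A is the pore area the mass is dissolved in.
√(4πDt) = √(4π × 0.15 × 650) = 35.00 m, so C_max = 0.23/(0.41 × 2.6 × 35.00) = 0.00616 kg/m³.

0.00616 kg/m³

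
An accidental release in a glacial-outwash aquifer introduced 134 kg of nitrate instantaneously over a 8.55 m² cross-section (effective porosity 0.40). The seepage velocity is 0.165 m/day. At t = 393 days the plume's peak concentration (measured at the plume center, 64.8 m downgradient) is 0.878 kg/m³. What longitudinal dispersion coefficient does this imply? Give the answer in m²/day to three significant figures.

0.403 m²/day

At the plume center C_max = M/(n_e·A·√(4πDt)), so D = M²/(4πt·(n_e·A·C_max)²).
n_e·A·C_max = 0.40 × 8.55 × 0.878 = 3.003 kg/m.
D = 134²/(4π × 393 × 3.003²) = 0.403 m²/day.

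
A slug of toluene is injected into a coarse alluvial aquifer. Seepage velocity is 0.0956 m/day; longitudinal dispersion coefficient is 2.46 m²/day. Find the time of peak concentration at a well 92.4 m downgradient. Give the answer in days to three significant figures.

For the 1D instantaneous-source solution, setting ∂C/∂t = 0 at fixed x gives v²t² + 2Dt − x² = 0, so t = (√(D² + v²x²) − D)/v².
√(D² + v²x²) = √(2.46² + 0.0956² × 92.4²) = 9.170; v² = 0.00913936.
t = (9.170 − 2.46)/0.00913936 = 734 days (vs. the pure-advection estimate x/v = 967 d).

734 days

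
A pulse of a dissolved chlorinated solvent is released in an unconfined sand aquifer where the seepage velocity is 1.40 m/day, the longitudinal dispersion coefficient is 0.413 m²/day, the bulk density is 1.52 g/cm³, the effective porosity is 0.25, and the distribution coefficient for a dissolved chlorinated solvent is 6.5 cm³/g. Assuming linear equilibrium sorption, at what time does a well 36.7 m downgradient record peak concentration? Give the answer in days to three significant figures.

Retardation factor R = 1 + ρ_b·K_d/n = 1 + 1.52 × 6.5/0.25 = 40.52.
Sorption retards both mechanisms: v_R = v/R = 0.03455 m/day, D_R = D/R = 0.01019 m²/day.
Peak time from v_R²t² + 2D_R t − x² = 0: t = (√(D_R² + v_R²x²) − D_R)/v_R².
√(D_R² + v_R²x²) = √(0.01019² + 0.03455² × 36.7²) = 1.268; v_R² = 0.001194.
t = (1.268 − 0.01019)/0.001194 = 1050 days.

1050 days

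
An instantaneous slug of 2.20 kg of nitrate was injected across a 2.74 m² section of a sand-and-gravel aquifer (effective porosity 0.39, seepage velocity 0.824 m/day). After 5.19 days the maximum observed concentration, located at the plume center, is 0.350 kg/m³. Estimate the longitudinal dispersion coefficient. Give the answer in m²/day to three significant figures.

0.531 m²/day

At the plume center C_max = M/(n_e·A·√(4πDt)), so D = M²/(4πt·(n_e·A·C_max)²).
n_e·A·C_max = 0.39 × 2.74 × 0.350 = 0.3740 kg/m.
D = 2.20²/(4π × 5.19 × 0.3740²) = 0.531 m²/day.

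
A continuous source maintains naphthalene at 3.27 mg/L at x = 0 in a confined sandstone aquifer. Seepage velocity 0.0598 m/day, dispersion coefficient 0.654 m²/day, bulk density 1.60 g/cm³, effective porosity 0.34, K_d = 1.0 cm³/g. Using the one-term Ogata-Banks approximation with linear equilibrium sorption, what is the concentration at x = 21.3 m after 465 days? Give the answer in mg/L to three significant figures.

Retardation factor R = 1 + ρ_b·K_d/n = 1 + 1.60 × 1.0/0.34 = 5.706.
Sorption retards both mechanisms: v_R = v/R = 0.01048 m/day, D_R = D/R = 0.1146 m²/day.
v_R·t = 0.01048 × 465 = 4.8732 m; 2√(D_R t) = 14.60 m; argument = (21.3 − 4.8732)/14.60 = 1.125.
C = C₀ × ½·erfc(1.125) = 3.27 × 0.05581 = 0.182 mg/L.

0.182 mg/L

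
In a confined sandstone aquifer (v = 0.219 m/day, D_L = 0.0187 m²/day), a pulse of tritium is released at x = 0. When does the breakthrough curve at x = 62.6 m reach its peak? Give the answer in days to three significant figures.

285 days

For the 1D instantaneous-source solution, setting ∂C/∂t = 0 at fixed x gives v²t² + 2Dt − x² = 0, so t = (√(D² + v²x²) − D)/v².
√(D² + v²x²) = √(0.0187² + 0.219² × 62.6²) = 13.71; v² = 0.047961.
t = (13.71 − 0.0187)/0.047961 = 285 days (vs. the pure-advection estimate x/v = 286 d).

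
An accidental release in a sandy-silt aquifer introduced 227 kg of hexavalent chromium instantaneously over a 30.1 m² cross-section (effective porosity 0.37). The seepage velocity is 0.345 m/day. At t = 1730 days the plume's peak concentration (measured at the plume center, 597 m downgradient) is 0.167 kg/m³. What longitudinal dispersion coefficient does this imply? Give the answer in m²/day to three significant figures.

At the plume center C_max = M/(n_e·A·√(4πDt)), so D = M²/(4πt·(n_e·A·C_max)²).
n_e·A·C_max = 0.37 × 30.1 × 0.167 = 1.860 kg/m.
D = 227²/(4π × 1730 × 1.860²) = 0.685 m²/day.

0.685 m²/day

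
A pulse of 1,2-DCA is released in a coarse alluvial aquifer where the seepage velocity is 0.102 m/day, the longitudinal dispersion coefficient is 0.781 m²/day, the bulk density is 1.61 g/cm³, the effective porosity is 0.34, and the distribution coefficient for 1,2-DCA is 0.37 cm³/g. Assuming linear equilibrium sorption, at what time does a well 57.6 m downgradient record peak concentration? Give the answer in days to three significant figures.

1360 days

Retardation factor R = 1 + ρ_b·K_d/n = 1 + 1.61 × 0.37/0.34 = 2.752.
Sorption retards both mechanisms: v_R = v/R = 0.03706 m/day, D_R = D/R = 0.2838 m²/day.
Peak time from v_R²t² + 2D_R t − x² = 0: t = (√(D_R² + v_R²x²) − D_R)/v_R².
√(D_R² + v_R²x²) = √(0.2838² + 0.03706² × 57.6²) = 2.153; v_R² = 0.001373.
t = (2.153 − 0.2838)/0.001373 = 1360 days.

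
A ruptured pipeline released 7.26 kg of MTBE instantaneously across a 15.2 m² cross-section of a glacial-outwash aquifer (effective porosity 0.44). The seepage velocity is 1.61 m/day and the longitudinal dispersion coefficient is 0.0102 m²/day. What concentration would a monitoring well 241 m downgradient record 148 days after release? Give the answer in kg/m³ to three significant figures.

For an instantaneous plane source, C(x,t) = M/(n_e·A·√(4πDt)) · exp(−(x−vt)²/(4Dt)), with n_e·A the pore (flow) area.
Plume center vt = 1.61 × 148 = 238.28 m, so the well at 241 m is 2.72 m downgradient of the peak.
√(4πDt) = 4.355 m, giving peak height M/(n_e·A·√(4πDt)) = 7.26/(0.44 × 15.2 × 4.355) = 0.2493 kg/m³.
(x−vt)²/(4Dt) = (2.72)²/(4 × 0.0102 × 148) = 1.225; exp(−1.225) = 0.2938.
C = 0.2493 × 0.2938 = 0.0732 kg/m³.

0.0732 kg/m³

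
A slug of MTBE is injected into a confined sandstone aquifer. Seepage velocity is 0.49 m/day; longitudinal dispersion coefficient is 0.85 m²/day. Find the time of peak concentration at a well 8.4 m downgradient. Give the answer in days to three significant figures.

14.0 days

For the 1D instantaneous-source solution, setting ∂C/∂t = 0 at fixed x gives v²t² + 2Dt − x² = 0, so t = (√(D² + v²x²) − D)/v².
√(D² + v²x²) = √(0.85² + 0.49² × 8.4²) = 4.203; v² = 0.2401.
t = (4.203 − 0.85)/0.2401 = 14.0 days (vs. the pure-advection estimate x/v = 17.1 d).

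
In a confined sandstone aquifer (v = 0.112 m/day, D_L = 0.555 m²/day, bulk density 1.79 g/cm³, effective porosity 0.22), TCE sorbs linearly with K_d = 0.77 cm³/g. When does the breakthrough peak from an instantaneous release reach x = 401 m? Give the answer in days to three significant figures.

Retardation factor R = 1 + ρ_b·K_d/n = 1 + 1.79 × 0.77/0.22 = 7.265.
Sorption retards both mechanisms: v_R = v/R = 0.01542 m/day, D_R = D/R = 0.07639 m²/day.
Peak time from v_R²t² + 2D_R t − x² = 0: t = (√(D_R² + v_R²x²) − D_R)/v_R².
√(D_R² + v_R²x²) = √(0.07639² + 0.01542² × 401²) = 6.184; v_R² = 0.0002378.
t = (6.184 − 0.07639)/0.0002378 = 25700 days.

25700 days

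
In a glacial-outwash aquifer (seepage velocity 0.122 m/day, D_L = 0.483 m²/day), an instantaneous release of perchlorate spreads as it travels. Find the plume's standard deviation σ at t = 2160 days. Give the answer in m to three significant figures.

Dispersive spreading gives a Gaussian with σ² = 2Dt; advection only shifts the center.
σ = √(2 × 0.483 × 2160) = 45.7 m.

45.7 m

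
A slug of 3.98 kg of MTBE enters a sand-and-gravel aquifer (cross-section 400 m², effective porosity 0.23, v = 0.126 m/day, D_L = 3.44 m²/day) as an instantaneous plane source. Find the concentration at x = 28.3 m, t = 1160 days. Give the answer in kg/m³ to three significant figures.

For an instantaneous plane source, C(x,t) = M/(n_e·A·√(4πDt)) · exp(−(x−vt)²/(4Dt)), with n_e·A the pore (flow) area.
Plume center vt = 0.126 × 1160 = 146.16 m, so the well at 28.3 m is 117.86 m upgradient of the peak.
√(4πDt) = 223.9 m, giving peak height M/(n_e·A·√(4πDt)) = 3.98/(0.23 × 400 × 223.9) = 0.0001932 kg/m³.
(x−vt)²/(4Dt) = (-117.86)²/(4 × 3.44 × 1160) = 0.8703; exp(−0.8703) = 0.4188.
C = 0.0001932 × 0.4188 = 8.09e-05 kg/m³.

8.09e-05 kg/m³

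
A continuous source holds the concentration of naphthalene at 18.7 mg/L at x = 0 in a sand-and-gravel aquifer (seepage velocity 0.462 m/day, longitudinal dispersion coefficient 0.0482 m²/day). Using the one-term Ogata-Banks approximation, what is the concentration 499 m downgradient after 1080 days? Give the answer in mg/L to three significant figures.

For a continuous step input, C/C₀ ≈ ½·erfc((x−vt)/(2√(Dt))).
vt = 0.462 × 1080 = 498.96 m and 2√(Dt) = 2√(0.0482 × 1080) = 14.43 m.
Argument (x−vt)/(2√(Dt)) = (499 − 498.96)/14.43 = 0.002772; ½·erfc(0.002772) = 0.4984.
C = 18.7 × 0.4984 = 9.32 mg/L.

9.32 mg/L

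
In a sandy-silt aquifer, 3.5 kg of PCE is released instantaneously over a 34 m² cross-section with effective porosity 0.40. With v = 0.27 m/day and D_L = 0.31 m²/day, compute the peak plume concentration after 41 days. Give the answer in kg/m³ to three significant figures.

The peak of an instantaneous 1D plume sits at x = vt; there the Gaussian factor is 1 and C_max = M/(n_e·A·√(4πDt)), where n_e·A is the pore area the mass is dissolved in.
√(4πDt) = √(4π × 0.31 × 41) = 12.64 m, so C_max = 3.5/(0.40 × 34 × 12.64) = 0.0204 kg/m³.

0.0204 kg/m³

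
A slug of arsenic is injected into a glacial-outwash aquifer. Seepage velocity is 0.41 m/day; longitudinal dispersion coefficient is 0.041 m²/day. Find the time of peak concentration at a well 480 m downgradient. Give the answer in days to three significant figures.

For the 1D instantaneous-source solution, setting ∂C/∂t = 0 at fixed x gives v²t² + 2Dt − x² = 0, so t = (√(D² + v²x²) − D)/v².
√(D² + v²x²) = √(0.041² + 0.41² × 480²) = 196.8; v² = 0.1681.
t = (196.8 − 0.041)/0.1681 = 1170 days (vs. the pure-advection estimate x/v = 1170 d).

1170 days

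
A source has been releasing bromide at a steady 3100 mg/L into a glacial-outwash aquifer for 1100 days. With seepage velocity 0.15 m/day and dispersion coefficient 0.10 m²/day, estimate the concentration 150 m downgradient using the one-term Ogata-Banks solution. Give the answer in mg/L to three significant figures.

For a continuous step input, C/C₀ ≈ ½·erfc((x−vt)/(2√(Dt))).
vt = 0.15 × 1100 = 165 m and 2√(Dt) = 2√(0.10 × 1100) = 20.98 m.
Argument (x−vt)/(2√(Dt)) = (150 − 165)/20.98 = -0.7150; ½·erfc(-0.7150) = 0.8440.
C = 3100 × 0.8440 = 2620 mg/L.

2620 mg/L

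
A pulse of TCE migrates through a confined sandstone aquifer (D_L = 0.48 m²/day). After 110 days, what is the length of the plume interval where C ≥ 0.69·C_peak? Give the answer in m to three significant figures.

17.7 m

The plume is Gaussian with σ = √(2Dt) = √(2 × 0.48 × 110) = 10.28 m.
C/C_peak = exp(−Δx²/(2σ²)) = 0.69 ⇒ Δx = σ·√(−2 ln 0.69) = 10.28 × 0.8615 = 8.856 m.
Width = 2Δx = 17.7 m.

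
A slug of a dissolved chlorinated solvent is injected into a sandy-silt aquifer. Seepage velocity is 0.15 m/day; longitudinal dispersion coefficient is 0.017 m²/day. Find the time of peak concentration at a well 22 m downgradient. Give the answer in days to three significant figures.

For the 1D instantaneous-source solution, setting ∂C/∂t = 0 at fixed x gives v²t² + 2Dt − x² = 0, so t = (√(D² + v²x²) − D)/v².
√(D² + v²x²) = √(0.017² + 0.15² × 22²) = 3.300; v² = 0.0225.
t = (3.300 − 0.017)/0.0225 = 146 days (vs. the pure-advection estimate x/v = 147 d).

146 days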